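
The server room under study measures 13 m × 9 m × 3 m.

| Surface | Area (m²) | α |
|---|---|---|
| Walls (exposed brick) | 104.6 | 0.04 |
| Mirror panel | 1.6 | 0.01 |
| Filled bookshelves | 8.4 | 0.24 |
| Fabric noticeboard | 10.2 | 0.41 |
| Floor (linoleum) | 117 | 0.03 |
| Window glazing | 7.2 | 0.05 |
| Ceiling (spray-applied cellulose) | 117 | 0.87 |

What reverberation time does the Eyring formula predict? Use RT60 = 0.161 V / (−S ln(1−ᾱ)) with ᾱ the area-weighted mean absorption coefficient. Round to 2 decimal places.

Total surface area S = 104.6 + 1.6 + 8.4 + 10.2 + 117 + 7.2 + 117 = 366.0 m².
Absorption A = 104.6·0.04 + 1.6·0.01 + 8.4·0.24 + 10.2·0.41 + 117·0.03 + 7.2·0.05 + 117·0.87 = 116.058 sabins.
Mean coefficient ᾱ = A/S = 0.3171.
Eyring denominator: −S ln(1−ᾱ) = 139.595.
V = 13 × 9 × 3 = 351 m³.
T = 0.161·V/[−S·ln(1−ᾱ)] = 0.161·351/139.595 = 0.40 s.

0.40 s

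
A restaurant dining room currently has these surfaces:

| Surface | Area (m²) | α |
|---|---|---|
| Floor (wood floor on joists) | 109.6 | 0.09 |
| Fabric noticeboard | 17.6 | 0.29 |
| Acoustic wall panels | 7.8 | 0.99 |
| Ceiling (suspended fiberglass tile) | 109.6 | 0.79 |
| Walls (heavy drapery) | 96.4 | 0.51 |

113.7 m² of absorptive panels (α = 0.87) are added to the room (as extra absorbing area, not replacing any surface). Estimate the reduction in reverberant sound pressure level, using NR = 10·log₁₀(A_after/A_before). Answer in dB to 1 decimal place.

2.1 dB

Summing Sᵢαᵢ: 9.864 + 5.104 + 7.722 + 86.584 + 49.164 → A_before = 158.438 sabins.
Added absorption = 113.7 × 0.87 = 98.919 sabins.
New total A_after = 257.357 sabins.
NR = 10·log₁₀(257.357/158.438) = 2.1 dB.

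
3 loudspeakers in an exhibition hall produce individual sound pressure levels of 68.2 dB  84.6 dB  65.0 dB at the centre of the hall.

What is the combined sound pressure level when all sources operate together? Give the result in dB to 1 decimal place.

Σ 10^(Lᵢ/10) = 2.982e+08.
L_total = 10·log₁₀(2.982e+08) = 84.7 dB.

84.7 dB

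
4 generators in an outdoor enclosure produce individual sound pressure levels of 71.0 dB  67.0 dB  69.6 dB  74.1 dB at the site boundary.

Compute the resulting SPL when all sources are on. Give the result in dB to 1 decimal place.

Σ 10^(Lᵢ/10) = 5.243e+07.
L_total = 10·log₁₀(5.243e+07) = 77.2 dB.

77.2 dB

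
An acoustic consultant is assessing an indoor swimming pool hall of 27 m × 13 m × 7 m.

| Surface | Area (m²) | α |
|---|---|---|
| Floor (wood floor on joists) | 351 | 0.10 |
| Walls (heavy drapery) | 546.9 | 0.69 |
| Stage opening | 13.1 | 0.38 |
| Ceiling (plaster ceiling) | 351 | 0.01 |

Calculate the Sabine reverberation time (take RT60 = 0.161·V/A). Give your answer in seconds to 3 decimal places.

0.940 seconds

Equivalent absorption area: A = 351×0.10 + 546.9×0.69 + 13.1×0.38 + 351×0.01 = 420.949 m².
Volume V = 27 × 13 × 7 = 2457 m³.
T = 0.161 V/A = 0.161·2457/420.949 = 0.940 s.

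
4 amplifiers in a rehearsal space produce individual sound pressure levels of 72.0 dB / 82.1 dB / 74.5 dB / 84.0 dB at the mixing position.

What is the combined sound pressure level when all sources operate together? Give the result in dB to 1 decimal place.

86.6 dB

Converting to relative power and adding: 10^(72.0/10) + 10^(82.1/10) + 10^(74.5/10) + 10^(84.0/10) = 4.574e+08.
Back to dB: 10·log₁₀ Σ = 86.6 dB.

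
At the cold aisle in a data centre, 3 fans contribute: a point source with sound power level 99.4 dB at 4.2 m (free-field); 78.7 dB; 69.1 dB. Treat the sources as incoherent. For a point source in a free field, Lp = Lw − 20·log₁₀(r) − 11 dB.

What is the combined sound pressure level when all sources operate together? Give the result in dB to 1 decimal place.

80.8 dB

Source at 4.2 m: Lp = 99.4 − 20·log₁₀(4.2) − 11 = 75.9 dB.
Sum in the linear (power) domain: Σ 10^(Lᵢ/10) = 10^(75.9/10) + 10^(78.7/10) + 10^(69.1/10) = 1.212e+08.
Back to dB: 10·log₁₀ Σ = 80.8 dB.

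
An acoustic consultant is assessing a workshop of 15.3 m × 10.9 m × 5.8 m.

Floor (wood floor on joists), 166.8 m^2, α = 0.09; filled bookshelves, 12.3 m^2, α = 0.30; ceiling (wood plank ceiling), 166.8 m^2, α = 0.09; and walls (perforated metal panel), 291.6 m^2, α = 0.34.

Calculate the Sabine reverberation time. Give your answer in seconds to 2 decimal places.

1.17 seconds

Equivalent absorption area: A = 166.8×0.09 + 12.3×0.30 + 166.8×0.09 + 291.6×0.34 = 132.858 m^2.
V = 15.3·10.9·5.8 = 967.266 m³.
T = 0.161 V/A = 0.161·967.266/132.858 = 1.17 s.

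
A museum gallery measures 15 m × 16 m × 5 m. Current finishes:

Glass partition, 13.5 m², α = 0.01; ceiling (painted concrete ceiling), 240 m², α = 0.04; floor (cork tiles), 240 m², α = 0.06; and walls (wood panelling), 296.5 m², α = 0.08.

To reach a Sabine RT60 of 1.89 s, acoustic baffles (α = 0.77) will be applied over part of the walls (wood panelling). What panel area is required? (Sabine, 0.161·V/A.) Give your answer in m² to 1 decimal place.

Equivalent absorption area: A₁ = 13.5*0.01 + 240*0.04 + 240*0.06 + 296.5*0.08 = 47.855 m².
Required A₂ = 0.161·1200/1.89 = 102.222 sabins.
Absorption to add: 102.222 − 47.855 = 54.367 sabins.
Net gain per m²: Δα = 0.77 − 0.08 = 0.69.
Panel area = 54.367 / 0.69 = 78.8 m².

78.8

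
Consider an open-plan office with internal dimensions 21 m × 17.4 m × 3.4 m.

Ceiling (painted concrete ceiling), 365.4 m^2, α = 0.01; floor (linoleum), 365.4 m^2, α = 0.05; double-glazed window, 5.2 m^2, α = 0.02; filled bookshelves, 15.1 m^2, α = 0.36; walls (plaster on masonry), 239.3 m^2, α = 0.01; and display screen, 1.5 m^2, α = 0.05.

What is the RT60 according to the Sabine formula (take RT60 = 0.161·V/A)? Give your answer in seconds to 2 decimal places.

6.68 sec

Summing Sᵢαᵢ: 3.654 + 18.270 + 0.104 + 5.436 + 2.393 + 0.075 → A = 29.932 sabins.
Volume V = 21 × 17.4 × 3.4 = 1242.36 m³.
Sabine: RT60 = 0.161 × 1242.36 / 29.932 = 6.68 s.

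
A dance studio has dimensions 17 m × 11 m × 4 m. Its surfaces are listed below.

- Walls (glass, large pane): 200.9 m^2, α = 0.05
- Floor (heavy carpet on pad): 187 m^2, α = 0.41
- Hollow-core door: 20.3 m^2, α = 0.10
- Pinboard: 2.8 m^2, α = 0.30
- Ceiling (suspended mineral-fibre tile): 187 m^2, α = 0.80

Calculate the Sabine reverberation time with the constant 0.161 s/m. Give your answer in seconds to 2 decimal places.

0.50 s

A = Σ Sᵢαᵢ = 200.9·0.05 + 187·0.41 + 20.3·0.10 + 2.8·0.30 + 187·0.80 = 239.185 sabins.
Volume V = 17 × 11 × 4 = 748 m³.
T = 0.161 V/A = 0.161·748/239.185 = 0.50 s.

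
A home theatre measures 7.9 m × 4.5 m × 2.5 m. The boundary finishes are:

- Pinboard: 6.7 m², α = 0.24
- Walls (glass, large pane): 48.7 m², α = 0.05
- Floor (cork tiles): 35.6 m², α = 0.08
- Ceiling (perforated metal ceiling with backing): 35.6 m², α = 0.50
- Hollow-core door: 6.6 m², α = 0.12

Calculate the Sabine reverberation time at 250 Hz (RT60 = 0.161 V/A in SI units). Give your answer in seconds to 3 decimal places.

0.562 sec

Equivalent absorption area: A = 6.7·0.24 + 48.7·0.05 + 35.6·0.08 + 35.6·0.50 + 6.6·0.12 = 25.483 m².
Room volume: 88.875 m³.
RT60 = 0.161 · V / A = 0.161 × 88.875 / 25.483 = 0.562 s.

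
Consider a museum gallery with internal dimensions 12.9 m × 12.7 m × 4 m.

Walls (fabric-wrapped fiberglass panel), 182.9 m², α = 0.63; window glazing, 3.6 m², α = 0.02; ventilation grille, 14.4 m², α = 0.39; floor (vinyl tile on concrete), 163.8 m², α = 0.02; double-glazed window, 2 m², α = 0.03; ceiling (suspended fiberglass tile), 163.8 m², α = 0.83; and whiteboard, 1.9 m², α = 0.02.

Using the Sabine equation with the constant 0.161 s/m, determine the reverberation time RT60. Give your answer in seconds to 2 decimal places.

0.41 sec

Total absorption A = 182.9*0.63 + 3.6*0.02 + 14.4*0.39 + 163.8*0.02 + 2*0.03 + 163.8*0.83 + 1.9*0.02
  = 115.227 + 0.072 + 5.616 + 3.276 + 0.060 + 135.954 + 0.038 = 260.243 m² sabins.
Room volume: 655.32 m³.
RT60 = 0.161 · V / A = 0.161 × 655.32 / 260.243 = 0.41 s.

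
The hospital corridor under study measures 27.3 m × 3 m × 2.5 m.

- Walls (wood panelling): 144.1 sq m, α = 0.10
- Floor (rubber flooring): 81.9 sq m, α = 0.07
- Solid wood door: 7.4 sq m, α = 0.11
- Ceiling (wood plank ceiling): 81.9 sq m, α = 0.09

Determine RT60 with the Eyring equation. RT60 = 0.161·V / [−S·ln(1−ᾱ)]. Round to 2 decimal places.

Total surface area S = 144.1 + 81.9 + 7.4 + 81.9 = 315.3 sq m.
Absorption A = 144.1·0.10 + 81.9·0.07 + 7.4·0.11 + 81.9·0.09 = 28.328 sabins.
Mean coefficient ᾱ = A/S = 0.0898.
−S·ln(1−ᾱ) = −315.3 × ln(1 − 0.0898) = 29.667.
V = 27.3 × 3 × 2.5 = 204.75 m³.
RT60 = 0.161 × 204.75 / 29.667 = 1.11 s.

1.11 sec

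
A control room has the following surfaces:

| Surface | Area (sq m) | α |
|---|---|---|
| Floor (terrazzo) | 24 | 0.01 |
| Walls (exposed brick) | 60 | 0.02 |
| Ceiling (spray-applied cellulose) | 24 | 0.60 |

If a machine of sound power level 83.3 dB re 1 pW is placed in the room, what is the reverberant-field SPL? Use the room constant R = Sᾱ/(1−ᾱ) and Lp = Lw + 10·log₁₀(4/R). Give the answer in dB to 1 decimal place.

76.6 dB

A = 15.840 sabins; S = 108.0 sq m.
ᾱ = 0.1467, so room constant R = A/(1−ᾱ) = 18.563 sq m.
Lp = 83.3 + 10·log₁₀(4/18.563) = 83.3 + (-6.67) = 76.6 dB.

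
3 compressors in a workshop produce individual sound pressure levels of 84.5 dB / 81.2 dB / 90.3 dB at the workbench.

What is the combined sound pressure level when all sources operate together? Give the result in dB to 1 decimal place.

Converting to relative power and adding: 10^(84.5/10) + 10^(81.2/10) + 10^(90.3/10) = 1.485e+09.
L_total = 10·log₁₀(1.485e+09) = 91.7 dB.

91.7 dB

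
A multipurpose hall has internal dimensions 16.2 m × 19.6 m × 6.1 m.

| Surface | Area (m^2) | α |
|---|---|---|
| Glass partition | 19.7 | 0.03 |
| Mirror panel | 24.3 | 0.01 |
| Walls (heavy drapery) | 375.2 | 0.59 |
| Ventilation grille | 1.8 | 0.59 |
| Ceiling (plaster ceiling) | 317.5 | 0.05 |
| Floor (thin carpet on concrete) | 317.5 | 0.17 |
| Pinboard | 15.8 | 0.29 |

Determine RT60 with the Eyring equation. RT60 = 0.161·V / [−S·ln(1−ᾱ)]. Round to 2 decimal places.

0.89 s

Total surface area S = 19.7 + 24.3 + 375.2 + 1.8 + 317.5 + 317.5 + 15.8 = 1071.8 m^2.
Σ(Sᵢαᵢ) = 19.7×0.03 + 24.3×0.01 + 375.2×0.59 + 1.8×0.59 + 317.5×0.05 + 317.5×0.17 + 15.8×0.29 = 297.696.
ᾱ = 297.696 / 1071.8 = 0.2778.
−S·ln(1−ᾱ) = −1071.8 × ln(1 − 0.2778) = 348.821.
V = 16.2 × 19.6 × 6.1 = 1936.872 m³.
T = 0.161·V/[−S·ln(1−ᾱ)] = 0.161·1936.872/348.821 = 0.89 s.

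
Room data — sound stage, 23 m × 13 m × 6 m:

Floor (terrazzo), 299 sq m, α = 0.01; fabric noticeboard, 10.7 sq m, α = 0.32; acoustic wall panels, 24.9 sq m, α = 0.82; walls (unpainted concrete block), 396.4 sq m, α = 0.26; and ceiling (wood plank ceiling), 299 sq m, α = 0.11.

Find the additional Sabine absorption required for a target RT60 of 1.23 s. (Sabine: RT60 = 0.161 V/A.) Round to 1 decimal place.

Equivalent absorption area: A₁ = 299·0.01 + 10.7·0.32 + 24.9·0.82 + 396.4·0.26 + 299·0.11 = 162.786 sq m.
V = 1794 m³. Required absorption A₂ = 0.161 × 1794 / 1.23 = 234.824 sabins.
Additional absorption ΔA = 234.824 − 162.786 = 72.0 sabins.

72.0 sabins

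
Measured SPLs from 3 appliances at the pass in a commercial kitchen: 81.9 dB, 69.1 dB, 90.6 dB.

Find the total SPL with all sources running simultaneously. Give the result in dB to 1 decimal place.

91.2 dB

Sum in the linear (power) domain: Σ 10^(Lᵢ/10) = 10^(81.9/10) + 10^(69.1/10) + 10^(90.6/10) = 1.311e+09.
L_total = 10·log₁₀(1.311e+09) = 91.2 dB.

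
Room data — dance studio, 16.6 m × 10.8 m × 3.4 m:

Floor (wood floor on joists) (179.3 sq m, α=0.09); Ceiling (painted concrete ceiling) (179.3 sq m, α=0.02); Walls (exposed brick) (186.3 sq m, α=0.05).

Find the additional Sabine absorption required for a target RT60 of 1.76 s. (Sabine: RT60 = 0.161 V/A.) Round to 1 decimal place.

26.7 sabins

A₁ = Σ Sᵢαᵢ = 179.3×0.09 + 179.3×0.02 + 186.3×0.05 = 29.038 sabins.
Target A₂ = 0.161·609.552/1.76 = 55.760 sabins (V = 609.552 m³).
ΔA = A₂ − A₁ = 55.760 − 29.038 = 26.7 sabins.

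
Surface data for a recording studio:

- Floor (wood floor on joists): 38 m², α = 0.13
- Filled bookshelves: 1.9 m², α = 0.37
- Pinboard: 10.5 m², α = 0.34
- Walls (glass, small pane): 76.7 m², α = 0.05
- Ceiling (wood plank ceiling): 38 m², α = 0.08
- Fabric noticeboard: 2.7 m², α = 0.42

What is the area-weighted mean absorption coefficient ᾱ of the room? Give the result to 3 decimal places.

0.103

Total surface area S = 167.8 m².
Σ(Sᵢαᵢ) = 38×0.13 + 1.9×0.37 + 10.5×0.34 + 76.7×0.05 + 38×0.08 + 2.7×0.42 = 17.222.
ᾱ = 17.222 / 167.8 = 0.103.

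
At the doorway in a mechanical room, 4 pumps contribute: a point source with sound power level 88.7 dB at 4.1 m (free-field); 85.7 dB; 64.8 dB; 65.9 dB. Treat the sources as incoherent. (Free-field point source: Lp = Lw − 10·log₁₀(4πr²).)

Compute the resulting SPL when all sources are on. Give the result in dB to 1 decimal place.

85.8 dB

Source at 4.1 m: Lp = 88.7 − 10·log₁₀(4π·4.1²) = 88.7 − 10·log₁₀(211.241) = 65.5 dB.
Converting to relative power and adding: 10^(65.5/10) + 10^(85.7/10) + 10^(64.8/10) + 10^(65.9/10) = 3.82e+08.
Combined level = 10 log₁₀(3.82e+08) = 85.8 dB.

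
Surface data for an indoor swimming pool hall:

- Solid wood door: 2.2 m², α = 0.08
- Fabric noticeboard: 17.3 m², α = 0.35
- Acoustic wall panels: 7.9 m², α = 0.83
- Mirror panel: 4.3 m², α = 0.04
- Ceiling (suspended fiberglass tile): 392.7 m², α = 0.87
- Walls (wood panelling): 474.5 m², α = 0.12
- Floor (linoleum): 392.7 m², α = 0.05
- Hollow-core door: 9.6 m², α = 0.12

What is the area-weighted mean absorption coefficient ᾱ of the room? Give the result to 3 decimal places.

Total surface area S = 1301.2 m².
A = 2.2·0.08 + 17.3·0.35 + 7.9·0.83 + 4.3·0.04 + 392.7·0.87 + 474.5·0.12 + 392.7·0.05 + 9.6·0.12 = 432.336 sabins.
ᾱ = 432.336 / 1301.2 = 0.332.

0.332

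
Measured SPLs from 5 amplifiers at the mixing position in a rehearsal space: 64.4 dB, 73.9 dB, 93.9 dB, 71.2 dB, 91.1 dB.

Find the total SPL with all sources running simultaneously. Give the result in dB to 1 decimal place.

Σ 10^(Lᵢ/10) = 3.783e+09.
L_total = 10·log₁₀(3.783e+09) = 95.8 dB.

95.8 dB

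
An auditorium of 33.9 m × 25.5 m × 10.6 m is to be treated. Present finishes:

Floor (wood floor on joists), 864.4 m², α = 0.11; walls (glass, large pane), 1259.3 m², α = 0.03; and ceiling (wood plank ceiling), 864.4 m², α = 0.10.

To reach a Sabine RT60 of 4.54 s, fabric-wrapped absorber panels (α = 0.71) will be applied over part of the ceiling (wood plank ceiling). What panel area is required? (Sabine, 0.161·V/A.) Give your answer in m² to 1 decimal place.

Summing Sᵢαᵢ: 95.084 + 37.779 + 86.440 → A₁ = 219.303 sabins.
V = 9163.17 m³. Target absorption A₂ = 0.161 × 9163.17 / 4.54 = 324.949 sabins.
Absorption to add: 324.949 − 219.303 = 105.646 sabins.
Each m² of panel replacing the ceiling (wood plank ceiling) adds (0.71 − 0.10) = 0.61 sabins.
Panel area = 105.646 / 0.61 = 173.2 m².

173.2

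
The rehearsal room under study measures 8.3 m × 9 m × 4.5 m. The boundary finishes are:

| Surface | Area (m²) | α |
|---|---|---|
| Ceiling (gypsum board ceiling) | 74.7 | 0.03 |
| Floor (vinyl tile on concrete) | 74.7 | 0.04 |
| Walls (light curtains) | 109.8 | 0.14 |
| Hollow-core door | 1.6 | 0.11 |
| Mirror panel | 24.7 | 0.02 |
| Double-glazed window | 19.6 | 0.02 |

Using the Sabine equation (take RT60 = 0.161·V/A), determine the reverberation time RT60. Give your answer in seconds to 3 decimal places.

2.498 s

A = Σ Sᵢαᵢ = 74.7·0.03 + 74.7·0.04 + 109.8·0.14 + 1.6·0.11 + 24.7·0.02 + 19.6·0.02 = 21.663 sabins.
V = 8.3·9·4.5 = 336.15 m³.
RT60 = 0.161 · V / A = 0.161 × 336.15 / 21.663 = 2.498 s.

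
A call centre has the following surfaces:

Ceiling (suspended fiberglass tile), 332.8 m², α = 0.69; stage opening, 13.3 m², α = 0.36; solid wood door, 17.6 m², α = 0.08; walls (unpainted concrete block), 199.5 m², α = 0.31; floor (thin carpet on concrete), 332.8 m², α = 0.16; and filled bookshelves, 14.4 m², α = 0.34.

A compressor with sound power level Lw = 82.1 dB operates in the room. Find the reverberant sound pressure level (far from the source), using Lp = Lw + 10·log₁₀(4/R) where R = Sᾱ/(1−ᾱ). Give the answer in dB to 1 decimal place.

Σ(Sᵢαᵢ) = 332.8×0.69 + 13.3×0.36 + 17.6×0.08 + 199.5×0.31 + 332.8×0.16 + 14.4×0.34 = 355.817; total area S = 910.4 m².
ᾱ = 355.817/910.4 = 0.3908; R = Sᾱ/(1−ᾱ) = 355.817/(1−0.3908) = 584.073 m².
Lp = Lw + 10 log₁₀(4/R) = 82.1 -21.64 = 60.5 dB.

60.5 dB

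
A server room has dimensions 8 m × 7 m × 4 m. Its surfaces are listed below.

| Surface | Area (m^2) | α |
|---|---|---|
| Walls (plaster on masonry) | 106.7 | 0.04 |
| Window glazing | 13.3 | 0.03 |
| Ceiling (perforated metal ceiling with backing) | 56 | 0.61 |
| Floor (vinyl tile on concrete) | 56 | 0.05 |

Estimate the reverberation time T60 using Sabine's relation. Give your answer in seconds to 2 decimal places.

A = Σ Sᵢαᵢ = 106.7*0.04 + 13.3*0.03 + 56*0.61 + 56*0.05 = 41.627 sabins.
V = 8·7·4 = 224 m³.
RT60 = 0.161 · V / A = 0.161 × 224 / 41.627 = 0.87 s.

0.87 sec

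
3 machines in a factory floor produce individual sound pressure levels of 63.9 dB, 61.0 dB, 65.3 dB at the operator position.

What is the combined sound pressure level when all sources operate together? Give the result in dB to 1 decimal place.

68.5 dB

Sum in the linear (power) domain: Σ 10^(Lᵢ/10) = 10^(63.9/10) + 10^(61.0/10) + 10^(65.3/10) = 7.102e+06.
L_total = 10·log₁₀(7.102e+06) = 68.5 dB.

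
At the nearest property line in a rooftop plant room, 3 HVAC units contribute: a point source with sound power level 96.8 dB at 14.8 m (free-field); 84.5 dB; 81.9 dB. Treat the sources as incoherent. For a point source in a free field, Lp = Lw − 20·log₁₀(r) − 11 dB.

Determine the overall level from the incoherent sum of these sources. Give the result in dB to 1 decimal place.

Source at 14.8 m: Lp = 96.8 − 20·log₁₀(14.8) − 11 = 62.4 dB.
Converting to relative power and adding: 10^(62.4/10) + 10^(84.5/10) + 10^(81.9/10) = 4.385e+08.
Back to dB: 10·log₁₀ Σ = 86.4 dB.

86.4 dB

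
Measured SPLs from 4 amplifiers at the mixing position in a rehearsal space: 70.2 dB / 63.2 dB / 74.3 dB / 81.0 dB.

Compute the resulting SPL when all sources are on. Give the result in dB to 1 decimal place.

82.2 dB

Sum in the linear (power) domain: Σ 10^(Lᵢ/10) = 10^(70.2/10) + 10^(63.2/10) + 10^(74.3/10) + 10^(81.0/10) = 1.654e+08.
Combined level = 10 log₁₀(1.654e+08) = 82.2 dB.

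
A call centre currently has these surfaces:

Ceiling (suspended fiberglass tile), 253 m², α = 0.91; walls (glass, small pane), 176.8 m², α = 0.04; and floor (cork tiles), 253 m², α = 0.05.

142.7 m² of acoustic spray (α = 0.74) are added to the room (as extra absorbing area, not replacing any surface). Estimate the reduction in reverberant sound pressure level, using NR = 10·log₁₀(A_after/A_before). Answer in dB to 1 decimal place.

Total absorption A_before = 253*0.91 + 176.8*0.04 + 253*0.05
  = 230.230 + 7.072 + 12.650 = 249.952 m² sabins.
Treatment contributes 142.7·0.74 = 105.598 sabins.
A_after = 249.952 + 105.598 = 355.550 sabins.
Reduction = 10 log₁₀(A_after/A_before) = 10 log₁₀(1.4225) = 1.5 dB.

1.5 dB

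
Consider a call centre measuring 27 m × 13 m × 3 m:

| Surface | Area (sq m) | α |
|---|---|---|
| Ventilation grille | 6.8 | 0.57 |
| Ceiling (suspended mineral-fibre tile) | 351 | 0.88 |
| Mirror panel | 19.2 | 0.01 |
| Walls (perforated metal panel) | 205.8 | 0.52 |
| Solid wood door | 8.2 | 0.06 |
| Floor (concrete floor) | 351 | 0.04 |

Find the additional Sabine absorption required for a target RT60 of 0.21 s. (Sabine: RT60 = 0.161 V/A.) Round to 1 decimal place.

372.8 sabins

A₁ = Σ Sᵢαᵢ = 6.8×0.57 + 351×0.88 + 19.2×0.01 + 205.8×0.52 + 8.2×0.06 + 351×0.04 = 434.496 sabins.
Target A₂ = 0.161·1053/0.21 = 807.300 sabins (V = 1053 m³).
Additional absorption ΔA = 807.300 − 434.496 = 372.8 sabins.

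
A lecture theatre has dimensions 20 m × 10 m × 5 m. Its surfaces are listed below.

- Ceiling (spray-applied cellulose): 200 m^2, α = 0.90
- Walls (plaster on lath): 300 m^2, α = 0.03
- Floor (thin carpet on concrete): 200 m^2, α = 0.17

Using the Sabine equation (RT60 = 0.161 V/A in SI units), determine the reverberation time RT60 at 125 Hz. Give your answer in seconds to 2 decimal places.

0.72 s

Equivalent absorption area: A = 200×0.90 + 300×0.03 + 200×0.17 = 223.000 m^2.
Room volume: 1000 m³.
RT60 = 0.161 · V / A = 0.161 × 1000 / 223.000 = 0.72 s.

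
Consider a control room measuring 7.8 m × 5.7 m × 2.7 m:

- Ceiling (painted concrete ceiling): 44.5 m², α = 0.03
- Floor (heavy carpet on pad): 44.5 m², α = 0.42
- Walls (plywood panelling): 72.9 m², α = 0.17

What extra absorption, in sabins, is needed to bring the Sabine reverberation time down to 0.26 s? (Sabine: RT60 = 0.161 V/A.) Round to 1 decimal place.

Total absorption A₁ = 44.5×0.03 + 44.5×0.42 + 72.9×0.17
  = 1.335 + 18.690 + 12.393 = 32.418 m² sabins.
For T = 0.26 s, need A₂ = 0.161·V/T = 0.161·120.042/0.26 = 74.334 sabins.
ΔA = A₂ − A₁ = 74.334 − 32.418 = 41.9 sabins.

41.9 sabins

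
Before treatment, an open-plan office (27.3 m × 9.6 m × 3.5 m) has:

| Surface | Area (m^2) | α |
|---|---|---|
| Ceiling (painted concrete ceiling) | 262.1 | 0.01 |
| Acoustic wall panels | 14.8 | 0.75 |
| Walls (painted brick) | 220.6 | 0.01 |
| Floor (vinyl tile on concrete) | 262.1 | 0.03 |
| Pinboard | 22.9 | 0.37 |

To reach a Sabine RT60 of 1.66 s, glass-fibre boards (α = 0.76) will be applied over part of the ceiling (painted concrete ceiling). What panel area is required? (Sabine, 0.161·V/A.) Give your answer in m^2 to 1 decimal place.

Summing Sᵢαᵢ: 2.621 + 11.100 + 2.206 + 7.863 + 8.473 → A₁ = 32.263 sabins.
V = 917.28 m³. Target absorption A₂ = 0.161 × 917.28 / 1.66 = 88.965 sabins.
ΔA needed = 88.965 − 32.263 = 56.702 sabins.
Each m^2 of panel replacing the ceiling (painted concrete ceiling) adds (0.76 − 0.01) = 0.75 sabins.
Panel area = 56.702 / 0.75 = 75.6 m^2.

75.6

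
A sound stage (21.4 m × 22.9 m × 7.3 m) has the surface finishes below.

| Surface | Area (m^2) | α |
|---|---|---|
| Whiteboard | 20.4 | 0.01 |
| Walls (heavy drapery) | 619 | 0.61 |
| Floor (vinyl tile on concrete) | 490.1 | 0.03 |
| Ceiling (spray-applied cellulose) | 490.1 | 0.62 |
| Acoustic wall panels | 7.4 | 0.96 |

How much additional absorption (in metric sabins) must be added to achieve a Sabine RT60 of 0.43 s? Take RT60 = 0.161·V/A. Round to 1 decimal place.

A₁ = Σ Sᵢαᵢ = 20.4*0.01 + 619*0.61 + 490.1*0.03 + 490.1*0.62 + 7.4*0.96 = 703.463 sabins.
Target A₂ = 0.161·3577.438/0.43 = 1339.459 sabins (V = 3577.438 m³).
Additional absorption ΔA = 1339.459 − 703.463 = 636.0 sabins.

636.0 sabins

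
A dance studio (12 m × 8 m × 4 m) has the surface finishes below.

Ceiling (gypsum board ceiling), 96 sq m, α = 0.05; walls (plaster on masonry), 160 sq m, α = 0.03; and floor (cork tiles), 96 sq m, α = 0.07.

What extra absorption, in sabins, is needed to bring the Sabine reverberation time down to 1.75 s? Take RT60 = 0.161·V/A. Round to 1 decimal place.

19.0 sabins

Summing Sᵢαᵢ: 4.800 + 4.800 + 6.720 → A₁ = 16.320 sabins.
For T = 1.75 s, need A₂ = 0.161·V/T = 0.161·384/1.75 = 35.328 sabins.
Additional absorption ΔA = 35.328 − 16.320 = 19.0 sabins.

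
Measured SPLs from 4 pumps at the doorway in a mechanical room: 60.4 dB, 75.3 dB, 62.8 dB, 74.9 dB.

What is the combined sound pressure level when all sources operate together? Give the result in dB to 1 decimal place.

Sum in the linear (power) domain: Σ 10^(Lᵢ/10) = 10^(60.4/10) + 10^(75.3/10) + 10^(62.8/10) + 10^(74.9/10) = 6.779e+07.
Combined level = 10 log₁₀(6.779e+07) = 78.3 dB.

78.3 dB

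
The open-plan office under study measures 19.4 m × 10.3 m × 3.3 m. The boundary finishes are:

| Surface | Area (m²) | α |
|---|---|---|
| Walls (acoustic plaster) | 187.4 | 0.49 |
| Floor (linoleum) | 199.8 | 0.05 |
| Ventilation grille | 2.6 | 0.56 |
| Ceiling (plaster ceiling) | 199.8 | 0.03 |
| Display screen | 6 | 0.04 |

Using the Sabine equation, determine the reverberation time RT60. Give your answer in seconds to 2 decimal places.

Summing Sᵢαᵢ: 91.826 + 9.990 + 1.456 + 5.994 + 0.240 → A = 109.506 sabins.
Volume V = 19.4 × 10.3 × 3.3 = 659.406 m³.
T = 0.161 V/A = 0.161·659.406/109.506 = 0.97 s.

0.97 s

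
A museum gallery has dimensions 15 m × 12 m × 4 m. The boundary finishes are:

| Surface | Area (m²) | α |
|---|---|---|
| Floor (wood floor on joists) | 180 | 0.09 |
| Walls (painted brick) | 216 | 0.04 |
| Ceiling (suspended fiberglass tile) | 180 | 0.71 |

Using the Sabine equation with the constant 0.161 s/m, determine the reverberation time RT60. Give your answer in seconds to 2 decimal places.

Summing Sᵢαᵢ: 16.200 + 8.640 + 127.800 → A = 152.640 sabins.
Volume V = 15 × 12 × 4 = 720 m³.
T = 0.161 V/A = 0.161·720/152.640 = 0.76 s.

0.76 seconds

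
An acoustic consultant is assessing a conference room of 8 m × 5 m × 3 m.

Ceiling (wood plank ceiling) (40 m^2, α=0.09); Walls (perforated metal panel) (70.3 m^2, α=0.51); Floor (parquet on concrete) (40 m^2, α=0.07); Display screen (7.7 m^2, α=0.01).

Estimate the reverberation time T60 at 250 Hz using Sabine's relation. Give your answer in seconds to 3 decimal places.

0.456 sec

Equivalent absorption area: A = 40·0.09 + 70.3·0.51 + 40·0.07 + 7.7·0.01 = 42.330 m^2.
V = 8·5·3 = 120 m³.
RT60 = 0.161 · V / A = 0.161 × 120 / 42.330 = 0.456 s.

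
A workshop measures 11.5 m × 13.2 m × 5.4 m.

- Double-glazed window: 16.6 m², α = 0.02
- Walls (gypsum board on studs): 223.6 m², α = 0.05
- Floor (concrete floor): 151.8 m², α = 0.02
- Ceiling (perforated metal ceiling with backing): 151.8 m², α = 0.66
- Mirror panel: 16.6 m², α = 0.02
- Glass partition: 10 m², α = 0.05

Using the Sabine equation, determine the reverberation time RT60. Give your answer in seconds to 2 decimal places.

A = Σ Sᵢαᵢ = 16.6·0.02 + 223.6·0.05 + 151.8·0.02 + 151.8·0.66 + 16.6·0.02 + 10·0.05 = 115.568 sabins.
V = 11.5·13.2·5.4 = 819.72 m³.
Sabine: RT60 = 0.161 × 819.72 / 115.568 = 1.14 s.

1.14 s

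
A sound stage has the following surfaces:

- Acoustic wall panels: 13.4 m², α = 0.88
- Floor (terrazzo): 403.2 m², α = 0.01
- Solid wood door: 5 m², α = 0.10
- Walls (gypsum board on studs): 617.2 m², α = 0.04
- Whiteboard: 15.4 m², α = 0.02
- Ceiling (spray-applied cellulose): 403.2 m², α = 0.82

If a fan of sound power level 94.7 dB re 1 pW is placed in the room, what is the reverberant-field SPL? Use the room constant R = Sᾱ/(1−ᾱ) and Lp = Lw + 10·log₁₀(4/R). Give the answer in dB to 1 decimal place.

A = 371.944 sabins; S = 1457.4 m².
ᾱ = 371.944/1457.4 = 0.2552; R = Sᾱ/(1−ᾱ) = 371.944/(1−0.2552) = 499.388 m².
Lp = 94.7 + 10·log₁₀(4/499.388) = 94.7 + (-20.96) = 73.7 dB.

73.7 dB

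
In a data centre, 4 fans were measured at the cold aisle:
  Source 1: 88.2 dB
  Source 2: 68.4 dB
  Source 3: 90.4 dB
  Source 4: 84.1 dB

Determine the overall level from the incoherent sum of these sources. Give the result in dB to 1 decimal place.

Converting to relative power and adding: 10^(88.2/10) + 10^(68.4/10) + 10^(90.4/10) + 10^(84.1/10) = 2.021e+09.
Combined level = 10 log₁₀(2.021e+09) = 93.1 dB.

93.1 dB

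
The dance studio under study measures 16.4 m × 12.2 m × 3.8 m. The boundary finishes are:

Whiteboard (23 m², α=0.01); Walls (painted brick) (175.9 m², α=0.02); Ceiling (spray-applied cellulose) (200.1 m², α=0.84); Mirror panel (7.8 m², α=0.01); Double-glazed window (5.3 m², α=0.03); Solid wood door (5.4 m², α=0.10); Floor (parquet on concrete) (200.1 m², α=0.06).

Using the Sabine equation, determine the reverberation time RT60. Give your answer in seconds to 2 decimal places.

Summing Sᵢαᵢ: 0.230 + 3.518 + 168.084 + 0.078 + 0.159 + 0.540 + 12.006 → A = 184.615 sabins.
Volume V = 16.4 × 12.2 × 3.8 = 760.304 m³.
Sabine: RT60 = 0.161 × 760.304 / 184.615 = 0.66 s.

0.66 s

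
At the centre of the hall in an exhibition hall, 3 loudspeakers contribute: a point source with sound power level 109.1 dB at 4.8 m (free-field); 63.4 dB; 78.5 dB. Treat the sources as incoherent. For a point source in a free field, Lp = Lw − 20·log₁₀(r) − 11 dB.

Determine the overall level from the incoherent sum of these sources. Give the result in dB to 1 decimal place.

85.5 dB

Source at 4.8 m: Lp = 109.1 − 20·log₁₀(4.8) − 11 = 84.5 dB.
Sum in the linear (power) domain: Σ 10^(Lᵢ/10) = 10^(84.5/10) + 10^(63.4/10) + 10^(78.5/10) = 3.548e+08.
Back to dB: 10·log₁₀ Σ = 85.5 dB.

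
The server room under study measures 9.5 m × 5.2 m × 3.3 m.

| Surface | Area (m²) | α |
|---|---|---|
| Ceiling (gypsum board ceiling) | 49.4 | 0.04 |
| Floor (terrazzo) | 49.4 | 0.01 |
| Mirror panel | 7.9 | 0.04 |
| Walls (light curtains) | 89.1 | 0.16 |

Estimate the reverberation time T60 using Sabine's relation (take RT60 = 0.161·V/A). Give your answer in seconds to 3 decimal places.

Summing Sᵢαᵢ: 1.976 + 0.494 + 0.316 + 14.256 → A = 17.042 sabins.
Room volume: 163.02 m³.
Sabine: RT60 = 0.161 × 163.02 / 17.042 = 1.540 s.

1.540 s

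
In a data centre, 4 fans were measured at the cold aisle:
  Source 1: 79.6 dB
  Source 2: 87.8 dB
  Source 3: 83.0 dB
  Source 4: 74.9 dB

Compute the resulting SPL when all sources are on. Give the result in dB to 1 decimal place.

89.7 dB

Converting to relative power and adding: 10^(79.6/10) + 10^(87.8/10) + 10^(83.0/10) + 10^(74.9/10) = 9.242e+08.
Combined level = 10 log₁₀(9.242e+08) = 89.7 dB.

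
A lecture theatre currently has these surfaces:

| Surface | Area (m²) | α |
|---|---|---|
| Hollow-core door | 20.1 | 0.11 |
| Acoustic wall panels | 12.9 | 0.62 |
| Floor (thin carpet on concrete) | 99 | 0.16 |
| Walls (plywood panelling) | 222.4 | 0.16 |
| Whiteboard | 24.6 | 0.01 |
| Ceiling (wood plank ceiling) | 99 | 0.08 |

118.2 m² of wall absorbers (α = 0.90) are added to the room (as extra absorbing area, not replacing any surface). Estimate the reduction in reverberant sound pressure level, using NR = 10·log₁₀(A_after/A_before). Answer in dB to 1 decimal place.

4.0 dB

Summing Sᵢαᵢ: 2.211 + 7.998 + 15.840 + 35.584 + 0.246 + 7.920 → A_before = 69.799 sabins.
Treatment contributes 118.2·0.90 = 106.380 sabins.
A_after = 69.799 + 106.380 = 176.179 sabins.
Reduction = 10 log₁₀(A_after/A_before) = 10 log₁₀(2.5241) = 4.0 dB.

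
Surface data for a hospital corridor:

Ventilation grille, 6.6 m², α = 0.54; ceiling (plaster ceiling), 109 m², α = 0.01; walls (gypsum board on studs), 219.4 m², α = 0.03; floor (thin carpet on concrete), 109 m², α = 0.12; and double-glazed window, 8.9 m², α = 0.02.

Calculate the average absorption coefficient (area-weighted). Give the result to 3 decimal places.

0.054

Total surface area S = 452.9 m².
Weighted sum Σ Sα = 24.494.
ᾱ = A/S = 0.054.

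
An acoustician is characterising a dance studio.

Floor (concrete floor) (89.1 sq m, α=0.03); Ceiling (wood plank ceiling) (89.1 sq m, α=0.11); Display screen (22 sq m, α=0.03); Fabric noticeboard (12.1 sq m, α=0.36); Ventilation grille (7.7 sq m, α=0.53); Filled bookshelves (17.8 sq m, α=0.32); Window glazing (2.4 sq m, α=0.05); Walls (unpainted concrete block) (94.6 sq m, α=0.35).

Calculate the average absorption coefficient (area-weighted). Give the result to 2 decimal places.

0.18

Total surface area S = 334.8 sq m.
Σ(Sᵢαᵢ) = 89.1·0.03 + 89.1·0.11 + 22·0.03 + 12.1·0.36 + 7.7·0.53 + 17.8·0.32 + 2.4·0.05 + 94.6·0.35 = 60.497.
ᾱ = 60.497 / 334.8 = 0.18.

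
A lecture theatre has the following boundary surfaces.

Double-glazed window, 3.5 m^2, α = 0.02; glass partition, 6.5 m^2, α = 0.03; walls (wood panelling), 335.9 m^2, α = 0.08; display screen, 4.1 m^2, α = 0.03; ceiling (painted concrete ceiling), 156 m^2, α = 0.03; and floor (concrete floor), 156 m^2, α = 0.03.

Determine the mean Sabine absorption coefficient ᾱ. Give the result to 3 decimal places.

S = Σ Sᵢ = 3.5 + 6.5 + 335.9 + 4.1 + 156 + 156 = 662.0 m^2.
Weighted sum Σ Sα = 36.620.
ᾱ = A/S = 0.055.

0.055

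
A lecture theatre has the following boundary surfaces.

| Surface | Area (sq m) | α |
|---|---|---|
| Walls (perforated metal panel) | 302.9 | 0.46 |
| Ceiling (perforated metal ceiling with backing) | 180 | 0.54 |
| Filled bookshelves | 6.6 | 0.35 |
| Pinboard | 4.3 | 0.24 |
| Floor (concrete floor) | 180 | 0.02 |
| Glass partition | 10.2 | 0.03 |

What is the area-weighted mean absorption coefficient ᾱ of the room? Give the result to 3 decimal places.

0.356

Total surface area S = 684.0 sq m.
Σ(Sᵢαᵢ) = 302.9·0.46 + 180·0.54 + 6.6·0.35 + 4.3·0.24 + 180·0.02 + 10.2·0.03 = 243.782.
ᾱ = 243.782 / 684.0 = 0.356.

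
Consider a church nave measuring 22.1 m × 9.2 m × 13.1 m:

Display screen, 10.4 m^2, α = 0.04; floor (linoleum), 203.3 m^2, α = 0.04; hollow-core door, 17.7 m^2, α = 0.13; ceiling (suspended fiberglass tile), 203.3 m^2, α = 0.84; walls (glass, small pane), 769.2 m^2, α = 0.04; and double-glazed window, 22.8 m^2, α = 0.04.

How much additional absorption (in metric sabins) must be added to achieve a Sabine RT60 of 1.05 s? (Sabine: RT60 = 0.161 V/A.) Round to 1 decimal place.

Total absorption A₁ = 10.4×0.04 + 203.3×0.04 + 17.7×0.13 + 203.3×0.84 + 769.2×0.04 + 22.8×0.04
  = 0.416 + 8.132 + 2.301 + 170.772 + 30.768 + 0.912 = 213.301 m^2 sabins.
For T = 1.05 s, need A₂ = 0.161·V/T = 0.161·2663.492/1.05 = 408.402 sabins.
Additional absorption ΔA = 408.402 − 213.301 = 195.1 sabins.

195.1 sabins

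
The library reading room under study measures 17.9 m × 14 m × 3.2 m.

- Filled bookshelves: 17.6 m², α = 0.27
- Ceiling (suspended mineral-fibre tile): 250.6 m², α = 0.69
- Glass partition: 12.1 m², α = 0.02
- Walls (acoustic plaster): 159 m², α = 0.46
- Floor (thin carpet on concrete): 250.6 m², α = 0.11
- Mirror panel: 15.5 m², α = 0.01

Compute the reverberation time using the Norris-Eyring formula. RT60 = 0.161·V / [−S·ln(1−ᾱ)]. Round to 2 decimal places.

S = Σ Sᵢ = 705.4 m².
Absorption A = 17.6·0.27 + 250.6·0.69 + 12.1·0.02 + 159·0.46 + 250.6·0.11 + 15.5·0.01 = 278.769 sabins.
ᾱ = 278.769 / 705.4 = 0.3952.
Eyring denominator: −S ln(1−ᾱ) = 354.716.
V = 17.9 × 14 × 3.2 = 801.92 m³.
RT60 = 0.161 × 801.92 / 354.716 = 0.36 s.

0.36 sec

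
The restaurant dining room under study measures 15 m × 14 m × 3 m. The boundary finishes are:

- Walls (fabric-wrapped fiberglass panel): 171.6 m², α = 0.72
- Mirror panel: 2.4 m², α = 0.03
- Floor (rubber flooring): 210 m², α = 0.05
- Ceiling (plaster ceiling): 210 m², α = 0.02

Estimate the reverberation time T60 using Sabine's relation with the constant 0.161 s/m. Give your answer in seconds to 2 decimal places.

Equivalent absorption area: A = 171.6·0.72 + 2.4·0.03 + 210·0.05 + 210·0.02 = 138.324 m².
Room volume: 630 m³.
RT60 = 0.161 · V / A = 0.161 × 630 / 138.324 = 0.73 s.

0.73 seconds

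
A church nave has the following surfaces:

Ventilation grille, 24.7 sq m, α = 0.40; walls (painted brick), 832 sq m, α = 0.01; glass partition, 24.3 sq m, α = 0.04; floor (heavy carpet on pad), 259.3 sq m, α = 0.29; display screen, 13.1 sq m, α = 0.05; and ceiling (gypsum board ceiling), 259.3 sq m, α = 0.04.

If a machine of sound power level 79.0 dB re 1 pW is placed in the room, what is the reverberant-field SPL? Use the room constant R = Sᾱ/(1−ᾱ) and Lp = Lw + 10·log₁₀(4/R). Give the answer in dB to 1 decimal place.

64.5 dB

A = 105.396 sabins; S = 1412.7 sq m.
ᾱ = 105.396/1412.7 = 0.0746; R = Sᾱ/(1−ᾱ) = 105.396/(1−0.0746) = 113.892 sq m.
Lp = 79.0 + 10·log₁₀(4/113.892) = 79.0 + (-14.54) = 64.5 dB.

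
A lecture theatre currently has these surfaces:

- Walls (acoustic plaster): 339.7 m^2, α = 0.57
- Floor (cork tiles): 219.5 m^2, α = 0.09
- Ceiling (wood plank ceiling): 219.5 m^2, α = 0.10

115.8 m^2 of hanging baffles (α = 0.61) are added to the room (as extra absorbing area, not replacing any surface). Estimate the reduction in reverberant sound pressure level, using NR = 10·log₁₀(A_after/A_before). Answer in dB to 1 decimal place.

1.1 dB

Equivalent absorption area: A_before = 339.7*0.57 + 219.5*0.09 + 219.5*0.10 = 235.334 m^2.
Treatment contributes 115.8·0.61 = 70.638 sabins.
A_after = 235.334 + 70.638 = 305.972 sabins.
NR = 10·log₁₀(305.972/235.334) = 1.1 dB.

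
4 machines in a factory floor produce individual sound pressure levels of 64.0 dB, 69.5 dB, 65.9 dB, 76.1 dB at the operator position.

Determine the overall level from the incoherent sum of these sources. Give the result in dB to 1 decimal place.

77.5 dB

Sum in the linear (power) domain: Σ 10^(Lᵢ/10) = 10^(64.0/10) + 10^(69.5/10) + 10^(65.9/10) + 10^(76.1/10) = 5.605e+07.
Combined level = 10 log₁₀(5.605e+07) = 77.5 dB.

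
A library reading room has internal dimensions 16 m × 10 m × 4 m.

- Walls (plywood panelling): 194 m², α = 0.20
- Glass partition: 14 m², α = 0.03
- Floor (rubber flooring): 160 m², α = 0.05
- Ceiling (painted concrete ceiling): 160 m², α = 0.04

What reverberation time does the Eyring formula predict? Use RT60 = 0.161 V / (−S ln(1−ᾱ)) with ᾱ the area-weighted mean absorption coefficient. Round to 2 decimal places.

S = Σ Sᵢ = 528.0 m².
Σ(Sᵢαᵢ) = 194·0.20 + 14·0.03 + 160·0.05 + 160·0.04 = 53.620.
Mean coefficient ᾱ = A/S = 0.1016.
−S·ln(1−ᾱ) = −528.0 × ln(1 − 0.1016) = 56.570.
V = 16 × 10 × 4 = 640 m³.
RT60 = 0.161 × 640 / 56.570 = 1.82 s.

1.82 seconds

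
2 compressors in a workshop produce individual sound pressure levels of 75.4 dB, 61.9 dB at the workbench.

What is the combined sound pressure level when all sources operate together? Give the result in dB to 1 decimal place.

Σ 10^(Lᵢ/10) = 3.622e+07.
Combined level = 10 log₁₀(3.622e+07) = 75.6 dB.

75.6 dB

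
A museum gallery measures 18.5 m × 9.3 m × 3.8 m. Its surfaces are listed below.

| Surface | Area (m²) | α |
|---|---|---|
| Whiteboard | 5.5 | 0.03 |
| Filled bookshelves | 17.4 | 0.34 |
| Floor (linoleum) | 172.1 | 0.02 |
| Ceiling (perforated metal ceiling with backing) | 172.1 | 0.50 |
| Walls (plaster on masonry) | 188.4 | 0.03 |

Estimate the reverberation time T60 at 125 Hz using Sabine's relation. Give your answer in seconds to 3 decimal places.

1.040 s

Total absorption A = 5.5*0.03 + 17.4*0.34 + 172.1*0.02 + 172.1*0.50 + 188.4*0.03
  = 0.165 + 5.916 + 3.442 + 86.050 + 5.652 = 101.225 m² sabins.
Volume V = 18.5 × 9.3 × 3.8 = 653.79 m³.
RT60 = 0.161 · V / A = 0.161 × 653.79 / 101.225 = 1.040 s.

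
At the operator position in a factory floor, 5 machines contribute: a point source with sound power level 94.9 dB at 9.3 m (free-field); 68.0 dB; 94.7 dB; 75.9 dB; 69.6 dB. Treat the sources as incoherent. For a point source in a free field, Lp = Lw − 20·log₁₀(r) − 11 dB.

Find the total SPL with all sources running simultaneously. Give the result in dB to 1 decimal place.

94.8 dB

Source at 9.3 m: Lp = 94.9 − 20·log₁₀(9.3) − 11 = 64.5 dB.
Sum in the linear (power) domain: Σ 10^(Lᵢ/10) = 10^(64.5/10) + 10^(68.0/10) + 10^(94.7/10) + 10^(75.9/10) + 10^(69.6/10) = 3.008e+09.
Combined level = 10 log₁₀(3.008e+09) = 94.8 dB.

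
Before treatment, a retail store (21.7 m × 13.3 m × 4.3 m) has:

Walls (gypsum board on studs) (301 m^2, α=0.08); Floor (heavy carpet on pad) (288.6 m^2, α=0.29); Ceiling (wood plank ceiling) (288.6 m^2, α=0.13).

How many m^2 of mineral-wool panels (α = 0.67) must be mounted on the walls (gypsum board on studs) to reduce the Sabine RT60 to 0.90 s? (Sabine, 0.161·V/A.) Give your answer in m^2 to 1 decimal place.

130.0

Total absorption A₁ = 301*0.08 + 288.6*0.29 + 288.6*0.13
  = 24.080 + 83.694 + 37.518 = 145.292 m^2 sabins.
V = 1241.023 m³. Target absorption A₂ = 0.161 × 1241.023 / 0.90 = 222.005 sabins.
Absorption to add: 222.005 − 145.292 = 76.713 sabins.
Net gain per m^2: Δα = 0.67 − 0.08 = 0.59.
Panel area = 76.713 / 0.59 = 130.0 m^2.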